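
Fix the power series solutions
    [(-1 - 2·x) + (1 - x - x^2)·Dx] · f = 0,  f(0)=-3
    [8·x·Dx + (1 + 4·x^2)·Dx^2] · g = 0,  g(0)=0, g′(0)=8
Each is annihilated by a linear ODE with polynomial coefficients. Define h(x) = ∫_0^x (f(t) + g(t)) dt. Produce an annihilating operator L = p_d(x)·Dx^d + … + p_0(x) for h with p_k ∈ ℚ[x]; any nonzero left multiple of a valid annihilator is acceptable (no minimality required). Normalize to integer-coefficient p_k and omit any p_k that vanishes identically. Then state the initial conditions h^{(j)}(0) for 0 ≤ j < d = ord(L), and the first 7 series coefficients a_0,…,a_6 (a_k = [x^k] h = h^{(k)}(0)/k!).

L = (-16 + 64·x + 400·x^2 + 576·x^3 + 696·x^4 + 96·x^6)·Dx^2 + (13 + 24·x + 22·x^2 + 204·x^3 + 548·x^4 + 488·x^5 + 48·x^6 + 96·x^7)·Dx^3 + (-2 - 5·x - 14·x^2 + 2·x^3 - 13·x^4 + 92·x^5 + 48·x^6 + 16·x^7 + 16·x^8)·Dx^4  (order 4).
h: a_k = 0, -3, 5/2, -2, -59/12, -3, 4/15, …
ICs: h(0) = 0, h′(0) = -3, h′′(0) = 5, h′′′(0) = -12.

f: a_k = -3, -3, -6, -9, -15, -24, -39, …
g: a_k = 0, 8, 0, -32/3, 0, 128/5, 0, …
Sum ⇒ L₀ = lclm(L_f,L_g) in ℚ(x)⟨Dx⟩.
∫: right-multiply L₀ by Dx.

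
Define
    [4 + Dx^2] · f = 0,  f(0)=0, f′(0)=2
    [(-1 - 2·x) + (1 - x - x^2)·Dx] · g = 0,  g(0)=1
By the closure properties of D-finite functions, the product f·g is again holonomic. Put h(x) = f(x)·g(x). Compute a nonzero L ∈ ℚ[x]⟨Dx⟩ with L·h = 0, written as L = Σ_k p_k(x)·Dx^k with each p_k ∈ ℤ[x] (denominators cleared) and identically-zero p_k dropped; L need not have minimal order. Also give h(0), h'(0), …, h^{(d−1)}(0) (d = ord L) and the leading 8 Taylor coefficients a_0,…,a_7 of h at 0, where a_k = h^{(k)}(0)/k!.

f: a_k = 0, 2, 0, -4/3, 0, 4/15, 0, -8/315, …
g: a_k = 1, 1, 2, 3, 5, 8, 13, 21, …
Sym-product of L_f,L_g gives L₀ (≤ ord 2).
L = (-2 + 4·x + 4·x^2) + (2 + 4·x)·Dx + (-1 + x + x^2)·Dx^2  (order 2).
h: a_k = 0, 2, 2, 8/3, 14/3, 38/5, 184/15, 1250/63, …
ICs: h(0) = 0, h′(0) = 2.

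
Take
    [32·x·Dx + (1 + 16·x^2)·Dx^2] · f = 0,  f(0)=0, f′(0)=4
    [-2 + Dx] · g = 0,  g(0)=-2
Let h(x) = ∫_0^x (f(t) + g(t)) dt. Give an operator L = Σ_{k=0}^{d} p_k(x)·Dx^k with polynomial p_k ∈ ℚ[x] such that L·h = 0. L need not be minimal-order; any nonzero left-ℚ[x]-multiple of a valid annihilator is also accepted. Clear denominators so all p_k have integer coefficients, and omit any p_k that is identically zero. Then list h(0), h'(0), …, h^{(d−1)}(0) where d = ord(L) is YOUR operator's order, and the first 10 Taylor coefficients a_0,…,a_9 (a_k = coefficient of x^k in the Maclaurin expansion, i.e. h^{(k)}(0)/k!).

L = (32 - 64·x - 1536·x^2 - 1024·x^3)·Dx^2 + (-18 + 704·x^2 - 512·x^4)·Dx^3 + (1 + 16·x + 32·x^2 + 256·x^3 + 256·x^4)·Dx^4  (order 4).
h: a_k = 0, -2, 0, -4/3, -6, -4/15, 1532/45, -8/315, -13166/45, -4/2835, …
ICs: h(0) = 0, h′(0) = -2, h′′(0) = 0, h′′′(0) = -8.

f: a_k = 0, 4, 0, -64/3, 0, 1024/5, 0, -16384/7, 0, 262144/9, …
g: a_k = -2, -4, -4, -8/3, -4/3, -8/15, -8/45, -16/315, -4/315, -8/2835, …
L₀ := lclm(L_f,L_g); ord L₀ ≤ 2+1.
h=∫h₀ ⇒ L = L₀·Dx.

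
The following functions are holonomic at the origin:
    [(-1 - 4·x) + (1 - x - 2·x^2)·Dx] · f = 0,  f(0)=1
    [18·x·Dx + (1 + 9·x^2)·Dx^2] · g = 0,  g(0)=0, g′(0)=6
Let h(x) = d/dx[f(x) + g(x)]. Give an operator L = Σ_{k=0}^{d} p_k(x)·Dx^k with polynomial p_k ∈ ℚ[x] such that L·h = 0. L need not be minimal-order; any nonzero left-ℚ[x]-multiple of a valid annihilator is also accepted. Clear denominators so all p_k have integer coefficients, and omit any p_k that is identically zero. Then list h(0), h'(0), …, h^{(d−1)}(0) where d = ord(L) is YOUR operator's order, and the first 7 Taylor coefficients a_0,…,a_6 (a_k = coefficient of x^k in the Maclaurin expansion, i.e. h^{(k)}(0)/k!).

f: a_k = 1, 1, 3, 5, 11, 21, 43, …
g: a_k = 0, 6, 0, -18, 0, 486/5, 0, …
L₀ := lclm(L_f,L_g); ord L₀ ≤ 1+2.
Differentiate: ansatz ord ≤ ord L₀ ⇒ L.
L = (-18 + 72·x + 918·x^2 + 1872·x^3 + 4608·x^4 + 1296·x^6) + (8 + 30·x + 278·x^3 + 1788·x^4 + 3216·x^5 + 324·x^6 + 1296·x^7)·Dx + (-1 - 4·x - 24·x^2 - 4·x^3 - 103·x^4 + 300·x^5 + 312·x^6 + 108·x^7 + 216·x^8)·Dx^2  (order 2).
h: a_k = 7, 6, -39, 44, 591, 258, -3779, …
ICs: h(0) = 7, h′(0) = 6.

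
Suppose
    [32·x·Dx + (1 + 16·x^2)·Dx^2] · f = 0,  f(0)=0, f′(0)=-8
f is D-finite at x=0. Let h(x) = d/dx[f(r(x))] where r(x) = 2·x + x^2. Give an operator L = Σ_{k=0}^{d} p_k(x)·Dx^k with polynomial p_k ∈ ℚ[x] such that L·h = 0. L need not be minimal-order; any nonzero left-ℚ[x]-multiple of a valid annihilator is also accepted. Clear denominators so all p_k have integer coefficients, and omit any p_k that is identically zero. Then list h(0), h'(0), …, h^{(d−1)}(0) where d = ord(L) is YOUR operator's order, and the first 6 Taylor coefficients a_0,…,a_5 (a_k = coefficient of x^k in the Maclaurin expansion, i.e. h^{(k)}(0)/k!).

L = (-1 + 128·x + 256·x^2 + 192·x^3 + 48·x^4) + (1 + x + 64·x^2 + 128·x^3 + 80·x^4 + 16·x^5)·Dx  (order 1).
h: a_k = -16, -16, 1024, 2048, -64256, -196352, …
ICs: h(0) = -16.

f: a_k = 0, -8, 0, 128/3, 0, -2048/5, …
L₀ from L_f via x↦r, Dx↦r'^{-1}Dx.
Derive L from L₀ (diff closure).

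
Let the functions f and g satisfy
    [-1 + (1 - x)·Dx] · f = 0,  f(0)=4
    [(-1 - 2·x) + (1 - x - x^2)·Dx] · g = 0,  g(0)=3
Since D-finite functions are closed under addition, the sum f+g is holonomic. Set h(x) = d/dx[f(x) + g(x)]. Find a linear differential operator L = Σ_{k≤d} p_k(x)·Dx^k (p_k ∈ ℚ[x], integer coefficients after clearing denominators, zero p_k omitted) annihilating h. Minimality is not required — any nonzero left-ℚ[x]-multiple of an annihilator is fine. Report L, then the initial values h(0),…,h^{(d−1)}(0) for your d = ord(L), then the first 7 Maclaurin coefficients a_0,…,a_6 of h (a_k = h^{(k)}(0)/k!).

f: a_k = 4, 4, 4, 4, 4, 4, 4, …
g: a_k = 3, 3, 6, 9, 15, 24, 39, …
f+g: L₀ = lclm(L_f,L_g), ord ≤ 1+1.
Derive L from L₀ (diff closure).
L = (-6 - 24·x - 24·x^3 + 6·x^4) + (6 + 6·x - 6·x^2 - 21·x^4 + 6·x^5)·Dx + (-1 + 2·x - 3·x^2 + 6·x^3 - 2·x^4 - 3·x^5 + x^6)·Dx^2  (order 2).
h: a_k = 7, 20, 39, 76, 140, 258, 469, …
ICs: h(0) = 7, h′(0) = 20.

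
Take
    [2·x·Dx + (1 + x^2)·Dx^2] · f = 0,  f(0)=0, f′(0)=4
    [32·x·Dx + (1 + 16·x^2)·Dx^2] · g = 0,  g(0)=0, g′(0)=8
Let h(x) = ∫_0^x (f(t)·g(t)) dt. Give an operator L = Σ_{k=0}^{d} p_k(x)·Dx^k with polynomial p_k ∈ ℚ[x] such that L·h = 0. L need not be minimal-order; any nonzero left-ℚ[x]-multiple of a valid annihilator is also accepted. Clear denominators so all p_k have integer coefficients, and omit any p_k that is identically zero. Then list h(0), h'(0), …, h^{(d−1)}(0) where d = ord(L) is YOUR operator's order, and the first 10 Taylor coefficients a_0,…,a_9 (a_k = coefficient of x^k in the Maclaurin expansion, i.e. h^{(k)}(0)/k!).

L = (-384·x - 10880·x^3 - 16384·x^5 + 34816·x^7 + 98304·x^9)·Dx^2 + (-68 - 3916·x^2 - 19584·x^4 - 14336·x^6 + 121856·x^8 + 147456·x^10)·Dx^3 + (-136·x - 2632·x^3 - 6528·x^5 + 16448·x^7 + 69632·x^9 + 49152·x^11)·Dx^4 + (-1 - 34·x^2 - 305·x^4 + 4880·x^8 + 8704·x^10 + 4096·x^12)·Dx^5  (order 5).
h: a_k = 0, 0, 0, 32/3, 0, -544/15, 0, 76576/315, 0, -2027488/945, …
ICs: h(0) = 0, h′(0) = 0, h′′(0) = 0, h′′′(0) = 64, h′′′′(0) = 0.

f: a_k = 0, 4, 0, -4/3, 0, 4/5, 0, -4/7, 0, 4/9, …
g: a_k = 0, 8, 0, -128/3, 0, 2048/5, 0, -32768/7, 0, 524288/9, …
Product ⇒ symmetric product L₀, ord ≤ 4.
h=∫₀ˣh₀: take L = L₀·Dx.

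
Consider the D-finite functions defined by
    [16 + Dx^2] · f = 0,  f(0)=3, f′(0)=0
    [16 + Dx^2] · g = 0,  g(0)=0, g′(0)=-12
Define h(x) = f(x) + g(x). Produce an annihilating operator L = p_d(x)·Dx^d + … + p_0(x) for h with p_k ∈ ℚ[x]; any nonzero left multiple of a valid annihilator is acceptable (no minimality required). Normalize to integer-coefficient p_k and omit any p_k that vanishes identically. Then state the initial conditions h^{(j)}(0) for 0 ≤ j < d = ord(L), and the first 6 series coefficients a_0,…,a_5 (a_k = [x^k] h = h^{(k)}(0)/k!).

f: a_k = 3, 0, -24, 0, 32, 0, …
g: a_k = 0, -12, 0, 32, 0, -128/5, …
f+g: L₀ = lclm(L_f,L_g), ord ≤ 2+2.
L = 16 + Dx^2  (order 2).
h: a_k = 3, -12, -24, 32, 32, -128/5, …
ICs: h(0) = 3, h′(0) = -12.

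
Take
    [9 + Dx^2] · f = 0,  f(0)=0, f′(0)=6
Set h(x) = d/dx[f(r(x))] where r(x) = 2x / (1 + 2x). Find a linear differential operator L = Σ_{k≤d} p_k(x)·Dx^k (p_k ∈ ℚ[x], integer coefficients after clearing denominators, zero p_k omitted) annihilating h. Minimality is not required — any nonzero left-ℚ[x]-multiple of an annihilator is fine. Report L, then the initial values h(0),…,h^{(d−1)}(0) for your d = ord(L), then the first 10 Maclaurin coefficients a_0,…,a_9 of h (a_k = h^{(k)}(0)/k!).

f: a_k = 0, 6, 0, -9, 0, 81/20, 0, -243/280, 0, 243/2240, …
f∘r: x↦r, Dx↦Dx/r' in L_f ⇒ L₀.
h=h₀': d/dx-closure on L₀ ⇒ L.
L = (60 + 96·x + 96·x^2) + (12 + 72·x + 144·x^2 + 96·x^3)·Dx + (1 + 8·x + 24·x^2 + 32·x^3 + 16·x^4)·Dx^2  (order 2).
h: a_k = 12, -48, -72, 1344, -7032, 24480, -309648/5, 484608/5, 2146392/35, -8628576/7, …
ICs: h(0) = 12, h′(0) = -48.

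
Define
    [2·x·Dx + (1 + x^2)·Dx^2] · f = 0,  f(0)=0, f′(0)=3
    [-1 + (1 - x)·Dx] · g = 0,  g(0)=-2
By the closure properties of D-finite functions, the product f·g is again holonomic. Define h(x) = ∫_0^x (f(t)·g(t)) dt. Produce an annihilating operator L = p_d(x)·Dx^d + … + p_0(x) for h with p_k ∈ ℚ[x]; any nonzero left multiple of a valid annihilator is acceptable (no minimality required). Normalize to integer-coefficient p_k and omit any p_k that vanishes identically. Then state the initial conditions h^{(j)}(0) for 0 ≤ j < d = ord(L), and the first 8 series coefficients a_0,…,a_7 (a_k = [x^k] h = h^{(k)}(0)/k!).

L = 2·x·Dx + (2 - 2·x + 4·x^2)·Dx^2 + (-1 + x - x^2 + x^3)·Dx^3  (order 3).
h: a_k = 0, 0, -3, -2, -1, -4/5, -13/15, -26/35, …
ICs: h(0) = 0, h′(0) = 0, h′′(0) = -6.

f: a_k = 0, 3, 0, -1, 0, 3/5, 0, -3/7, …
g: a_k = -2, -2, -2, -2, -2, -2, -2, -2, …
Sym-product of L_f,L_g gives L₀ (≤ ord 2).
∫: right-multiply L₀ by Dx.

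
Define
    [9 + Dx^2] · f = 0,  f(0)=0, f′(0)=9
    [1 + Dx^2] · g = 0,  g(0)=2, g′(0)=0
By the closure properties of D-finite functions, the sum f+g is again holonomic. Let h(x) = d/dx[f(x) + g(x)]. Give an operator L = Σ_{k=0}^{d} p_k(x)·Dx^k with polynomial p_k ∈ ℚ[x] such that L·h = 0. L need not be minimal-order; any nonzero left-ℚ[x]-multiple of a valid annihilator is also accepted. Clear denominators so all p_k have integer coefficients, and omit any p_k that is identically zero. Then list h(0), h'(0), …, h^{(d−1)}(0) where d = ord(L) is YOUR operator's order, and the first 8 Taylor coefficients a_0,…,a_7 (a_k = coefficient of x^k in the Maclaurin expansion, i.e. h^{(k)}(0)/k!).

f: a_k = 0, 9, 0, -27/2, 0, 243/40, 0, -729/560, …
g: a_k = 2, 0, -1, 0, 1/12, 0, -1/360, 0, …
L₀ := lclm(L_f,L_g); ord L₀ ≤ 2+2.
Differentiate: ansatz ord ≤ ord L₀ ⇒ L.
L = 9 + 10·Dx^2 + Dx^4  (order 4).
h: a_k = 9, -2, -81/2, 1/3, 243/8, -1/60, -729/80, 1/2520, …
ICs: h(0) = 9, h′(0) = -2, h′′(0) = -81, h′′′(0) = 2.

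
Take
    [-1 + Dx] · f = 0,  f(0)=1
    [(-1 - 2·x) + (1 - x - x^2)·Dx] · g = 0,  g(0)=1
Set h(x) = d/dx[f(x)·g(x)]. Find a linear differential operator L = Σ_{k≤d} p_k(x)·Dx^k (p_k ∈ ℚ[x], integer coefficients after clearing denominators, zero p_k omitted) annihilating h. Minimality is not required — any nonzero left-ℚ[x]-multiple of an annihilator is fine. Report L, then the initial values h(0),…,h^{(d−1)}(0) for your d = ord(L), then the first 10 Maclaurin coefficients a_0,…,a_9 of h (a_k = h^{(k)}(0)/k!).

f: a_k = 1, 1, 1/2, 1/6, 1/24, 1/120, 1/720, 1/5040, 1/40320, 1/362880, …
g: a_k = 1, 1, 2, 3, 5, 8, 13, 21, 34, 55, …
L₀ := L_f ⊗_s L_g (sym. prod.), ord ≤ 1.
Derive L from L₀ (diff closure).
L = (7 + 6·x - x^2 - 2·x^3 + x^4) + (-2 + x + 4·x^2 - x^4)·Dx  (order 1).
h: a_k = 2, 7, 17, 221/6, 893/12, 17347/120, 98221/360, 2542969/5040, 2645039/2880, 599172671/362880, …
ICs: h(0) = 2.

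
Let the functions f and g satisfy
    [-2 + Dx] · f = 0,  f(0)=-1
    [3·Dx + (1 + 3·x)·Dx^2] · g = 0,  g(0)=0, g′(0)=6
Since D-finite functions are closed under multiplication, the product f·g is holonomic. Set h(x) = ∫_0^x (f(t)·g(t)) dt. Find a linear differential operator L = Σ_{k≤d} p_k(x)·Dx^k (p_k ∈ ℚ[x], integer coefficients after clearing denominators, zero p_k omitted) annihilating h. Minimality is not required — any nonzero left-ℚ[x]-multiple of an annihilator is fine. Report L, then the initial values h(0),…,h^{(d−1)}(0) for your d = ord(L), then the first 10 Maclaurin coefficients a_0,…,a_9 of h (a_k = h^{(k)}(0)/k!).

L = (-2 + 12·x)·Dx + (-1 - 12·x)·Dx^2 + (1 + 3·x)·Dx^3  (order 3).
h: a_k = 0, 0, -3, -1, -3, 29/10, -221/30, 110/7, -15193/420, 46187/540, …
ICs: h(0) = 0, h′(0) = 0, h′′(0) = -6.

f: a_k = -1, -2, -2, -4/3, -2/3, -4/15, -4/45, -8/315, -2/315, -4/2835, …
g: a_k = 0, 6, -9, 18, -81/2, 486/5, -243, 4374/7, -6561/4, 4374, …
h₀=f·g: eliminate ⇒ L₀, order ≤ 1·2.
h=∫h₀ ⇒ L = L₀·Dx.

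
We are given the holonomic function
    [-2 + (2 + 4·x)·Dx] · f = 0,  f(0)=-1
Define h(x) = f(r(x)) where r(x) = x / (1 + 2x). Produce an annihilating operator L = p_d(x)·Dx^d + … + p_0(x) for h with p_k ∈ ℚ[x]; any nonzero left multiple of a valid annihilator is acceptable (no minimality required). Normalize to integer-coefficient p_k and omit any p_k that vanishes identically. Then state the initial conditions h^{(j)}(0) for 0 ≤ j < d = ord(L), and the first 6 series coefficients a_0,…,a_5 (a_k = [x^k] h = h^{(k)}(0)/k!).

f: a_k = -1, -1, 1/2, -1/2, 5/8, -7/8, …
Substitute x→r, Dx→(1/r')Dx; clear ⇒ L₀.
L = -1 + (1 + 6·x + 8·x^2)·Dx  (order 1).
h: a_k = -1, -1, 5/2, -13/2, 141/8, -399/8, …
ICs: h(0) = -1.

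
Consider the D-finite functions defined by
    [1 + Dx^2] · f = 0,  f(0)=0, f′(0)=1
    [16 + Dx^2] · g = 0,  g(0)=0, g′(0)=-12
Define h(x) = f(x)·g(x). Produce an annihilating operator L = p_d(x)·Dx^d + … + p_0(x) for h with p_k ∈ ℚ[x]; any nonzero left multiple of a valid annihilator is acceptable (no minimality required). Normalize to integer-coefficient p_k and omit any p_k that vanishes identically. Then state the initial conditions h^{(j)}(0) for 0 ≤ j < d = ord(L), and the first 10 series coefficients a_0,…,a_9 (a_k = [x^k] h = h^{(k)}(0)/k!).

f: a_k = 0, 1, 0, -1/6, 0, 1/120, 0, -1/5040, 0, 1/362880, …
g: a_k = 0, -12, 0, 32, 0, -128/5, 0, 1024/105, 0, -2048/945, …
Product ⇒ symmetric product L₀, ord ≤ 4.
L = 225 + 34·Dx^2 + Dx^4  (order 4).
h: a_k = 0, 0, -12, 0, 34, 0, -931/30, 0, 6001/420, 0, …
ICs: h(0) = 0, h′(0) = 0, h′′(0) = -24, h′′′(0) = 0.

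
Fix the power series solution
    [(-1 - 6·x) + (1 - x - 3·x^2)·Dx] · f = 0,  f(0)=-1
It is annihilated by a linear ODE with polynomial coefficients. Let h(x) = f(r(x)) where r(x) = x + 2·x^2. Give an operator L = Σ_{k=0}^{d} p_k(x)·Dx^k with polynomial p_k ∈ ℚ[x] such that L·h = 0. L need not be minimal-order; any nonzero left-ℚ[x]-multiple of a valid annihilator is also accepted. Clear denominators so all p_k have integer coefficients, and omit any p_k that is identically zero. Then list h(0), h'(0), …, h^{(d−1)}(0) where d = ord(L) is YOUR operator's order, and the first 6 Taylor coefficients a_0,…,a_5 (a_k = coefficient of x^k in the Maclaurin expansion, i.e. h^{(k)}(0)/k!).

f: a_k = -1, -1, -4, -7, -19, -40, …
Change of var in L_f (x↦r) gives L₀.
L = (1 + 10·x + 36·x^2 + 48·x^3) + (-1 + x + 5·x^2 + 12·x^3 + 12·x^4)·Dx  (order 1).
h: a_k = -1, -1, -6, -23, -77, -276, …
ICs: h(0) = -1.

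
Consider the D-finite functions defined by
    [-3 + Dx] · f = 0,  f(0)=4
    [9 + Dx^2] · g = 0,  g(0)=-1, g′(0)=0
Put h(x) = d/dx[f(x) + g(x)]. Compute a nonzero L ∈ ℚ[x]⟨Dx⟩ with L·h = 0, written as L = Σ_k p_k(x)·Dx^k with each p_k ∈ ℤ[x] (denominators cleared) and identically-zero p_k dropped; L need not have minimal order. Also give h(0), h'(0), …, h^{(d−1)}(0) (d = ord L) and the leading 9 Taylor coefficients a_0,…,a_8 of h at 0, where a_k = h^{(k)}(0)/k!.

f: a_k = 4, 12, 18, 18, 27/2, 81/10, 81/20, 243/140, 729/1120, …
g: a_k = -1, 0, 9/2, 0, -27/8, 0, 81/80, 0, -729/4480, …
h₀=f+g: left-lcm gives L₀, ord ≤ 3.
Derive L from L₀ (diff closure).
L = 27 - 9·Dx + 3·Dx^2 - Dx^3  (order 3).
h: a_k = 12, 45, 54, 81/2, 81/2, 243/8, 243/20, 2187/560, 2187/1120, …
ICs: h(0) = 12, h′(0) = 45, h′′(0) = 108.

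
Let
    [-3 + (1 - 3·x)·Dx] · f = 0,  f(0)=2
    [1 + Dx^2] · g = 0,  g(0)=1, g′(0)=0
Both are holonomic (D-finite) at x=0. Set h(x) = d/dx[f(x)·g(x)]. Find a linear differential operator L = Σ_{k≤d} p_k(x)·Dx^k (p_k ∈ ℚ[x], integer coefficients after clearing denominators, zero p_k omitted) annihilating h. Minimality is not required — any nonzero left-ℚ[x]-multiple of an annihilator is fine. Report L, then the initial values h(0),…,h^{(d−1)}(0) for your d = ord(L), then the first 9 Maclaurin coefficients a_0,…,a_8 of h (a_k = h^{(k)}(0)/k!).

f: a_k = 2, 6, 18, 54, 162, 486, 1458, 4374, 13122, …
g: a_k = 1, 0, -1/2, 0, 1/24, 0, -1/720, 0, 1/40320, …
f·g: L₀ = L_f ⊗_s L_g, ord ≤ 1·2.
Differentiate: ansatz ord ≤ ord L₀ ⇒ L.
L = (-17 - 6·x + 9·x^2) + (-6 + 18·x)·Dx + (1 - 6·x + 9·x^2)·Dx^2  (order 2).
h: a_k = 6, 34, 153, 1837/3, 9185/4, 495989/60, 3471923/120, 249978457/2520, 749935371/2240, …
ICs: h(0) = 6, h′(0) = 34.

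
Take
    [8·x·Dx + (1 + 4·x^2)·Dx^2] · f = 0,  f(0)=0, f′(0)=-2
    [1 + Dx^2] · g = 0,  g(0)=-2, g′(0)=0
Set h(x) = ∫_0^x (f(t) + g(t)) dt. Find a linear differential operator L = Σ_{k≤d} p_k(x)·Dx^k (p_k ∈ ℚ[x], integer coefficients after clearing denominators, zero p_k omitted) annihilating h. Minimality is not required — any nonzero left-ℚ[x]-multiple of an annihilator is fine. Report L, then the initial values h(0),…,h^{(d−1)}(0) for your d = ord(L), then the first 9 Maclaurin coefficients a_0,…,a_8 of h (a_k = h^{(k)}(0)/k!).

L = (-376·x + 1600·x^3 + 128·x^5)·Dx^2 + (-7 + 76·x^2 + 432·x^4 + 64·x^6)·Dx^3 + (-376·x + 1600·x^3 + 128·x^5)·Dx^4 + (-7 + 76·x^2 + 432·x^4 + 64·x^6)·Dx^5  (order 5).
h: a_k = 0, -2, -1, 1/3, 2/3, -1/60, -16/15, 1/2520, 16/7, …
ICs: h(0) = 0, h′(0) = -2, h′′(0) = -2, h′′′(0) = 2, h′′′′(0) = 16.

f: a_k = 0, -2, 0, 8/3, 0, -32/5, 0, 128/7, 0, …
g: a_k = -2, 0, 1, 0, -1/12, 0, 1/360, 0, -1/20160, …
L₀ := lclm(L_f,L_g); ord L₀ ≤ 2+2.
h=∫₀ˣh₀: take L = L₀·Dx.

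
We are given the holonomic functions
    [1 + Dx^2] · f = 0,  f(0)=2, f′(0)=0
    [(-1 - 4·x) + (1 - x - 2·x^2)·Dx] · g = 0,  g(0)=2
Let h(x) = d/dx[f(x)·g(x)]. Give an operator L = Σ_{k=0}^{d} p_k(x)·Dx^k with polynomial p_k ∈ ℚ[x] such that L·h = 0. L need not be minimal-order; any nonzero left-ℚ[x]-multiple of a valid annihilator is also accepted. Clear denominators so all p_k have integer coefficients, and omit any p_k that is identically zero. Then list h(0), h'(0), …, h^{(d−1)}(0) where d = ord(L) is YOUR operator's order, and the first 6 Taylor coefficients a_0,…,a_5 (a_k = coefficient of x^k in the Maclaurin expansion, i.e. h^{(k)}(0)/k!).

f: a_k = 2, 0, -1, 0, 1/12, 0, …
g: a_k = 2, 2, 6, 10, 22, 42, …
h₀=f·g: eliminate ⇒ L₀, order ≤ 2·1.
h=h₀': d/dx-closure on L₀ ⇒ L.
L = (31 - 2·x - 3·x^2 + 4·x^3 + 4·x^4) + (10 + 42·x + 12·x^2 + 16·x^3)·Dx + (-3 + 2·x + 5·x^2 + 4·x^3 + 4·x^4)·Dx^2  (order 2).
h: a_k = 4, 20, 54, 458/3, 2225/6, 27089/30, …
ICs: h(0) = 4, h′(0) = 20.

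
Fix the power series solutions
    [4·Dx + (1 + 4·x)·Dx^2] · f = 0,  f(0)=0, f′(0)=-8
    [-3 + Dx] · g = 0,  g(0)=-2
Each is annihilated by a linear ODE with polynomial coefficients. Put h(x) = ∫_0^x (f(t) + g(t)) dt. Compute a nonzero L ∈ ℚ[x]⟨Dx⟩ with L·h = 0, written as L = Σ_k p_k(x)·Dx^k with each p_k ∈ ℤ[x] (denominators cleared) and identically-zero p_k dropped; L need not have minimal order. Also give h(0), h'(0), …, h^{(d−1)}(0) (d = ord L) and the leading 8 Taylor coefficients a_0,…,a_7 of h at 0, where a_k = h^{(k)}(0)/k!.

f: a_k = 0, -8, 16, -128/3, 128, -2048/5, 4096/3, -32768/7, …
g: a_k = -2, -6, -9, -9, -27/4, -81/20, -81/40, -243/280, …
f+g: L₀ = lclm(L_f,L_g), ord ≤ 2+1.
h=∫h₀ ⇒ L = L₀·Dx.
L = (-132 - 144·x)·Dx^2 + (23 - 72·x - 144·x^2)·Dx^3 + (7 + 40·x + 48·x^2)·Dx^4  (order 4).
h: a_k = 0, -2, -7, 7/3, -155/12, 97/4, -8273/120, 23371/120, …
ICs: h(0) = 0, h′(0) = -2, h′′(0) = -14, h′′′(0) = 14.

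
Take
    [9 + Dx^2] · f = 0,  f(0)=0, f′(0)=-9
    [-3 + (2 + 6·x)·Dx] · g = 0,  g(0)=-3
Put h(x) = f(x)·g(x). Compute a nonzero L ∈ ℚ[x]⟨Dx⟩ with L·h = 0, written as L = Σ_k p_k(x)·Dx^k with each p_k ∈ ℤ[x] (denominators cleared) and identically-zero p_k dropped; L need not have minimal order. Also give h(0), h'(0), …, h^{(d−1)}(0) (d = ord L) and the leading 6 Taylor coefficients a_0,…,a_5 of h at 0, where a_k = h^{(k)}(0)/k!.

L = (63 + 216·x + 324·x^2) + (-12 - 36·x)·Dx + (4 + 24·x + 36·x^2)·Dx^2  (order 2).
h: a_k = 0, 27, 81/2, -567/8, -243/16, -13851/640, …
ICs: h(0) = 0, h′(0) = 27.

f: a_k = 0, -9, 0, 27/2, 0, -243/40, …
g: a_k = -3, -9/2, 27/8, -81/16, 1215/128, -5103/256, …
Product ⇒ symmetric product L₀, ord ≤ 2.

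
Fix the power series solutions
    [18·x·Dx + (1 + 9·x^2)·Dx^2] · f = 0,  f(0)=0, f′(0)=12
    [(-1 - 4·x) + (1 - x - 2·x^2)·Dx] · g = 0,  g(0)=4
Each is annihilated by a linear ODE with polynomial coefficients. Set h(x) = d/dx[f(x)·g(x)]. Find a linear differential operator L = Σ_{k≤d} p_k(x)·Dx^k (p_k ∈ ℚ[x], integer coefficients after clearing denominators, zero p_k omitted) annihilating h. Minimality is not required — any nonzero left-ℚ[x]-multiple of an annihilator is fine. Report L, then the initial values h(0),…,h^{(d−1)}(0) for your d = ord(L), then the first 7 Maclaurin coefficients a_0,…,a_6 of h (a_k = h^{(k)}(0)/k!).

f: a_k = 0, 12, 0, -36, 0, 972/5, 0, …
g: a_k = 4, 4, 12, 20, 44, 84, 172, …
L₀ := L_f ⊗_s L_g (sym. prod.), ord ≤ 2.
h₀' ⇒ L via d/dx closure of L₀.
L = (-30 + 2106·x^2 + 3888·x^3 + 11664·x^4) + (15 + 78·x + 27·x^2 + 306·x^3 + 3888·x^4 + 7776·x^5)·Dx + (-2 - 7·x - 59·x^2 + 9·x^3 - 261·x^4 + 648·x^5 + 972·x^6)·Dx^2  (order 2).
h: a_k = 48, 96, 0, 384, 4368, 31968/5, -76512/5, …
ICs: h(0) = 48, h′(0) = 96.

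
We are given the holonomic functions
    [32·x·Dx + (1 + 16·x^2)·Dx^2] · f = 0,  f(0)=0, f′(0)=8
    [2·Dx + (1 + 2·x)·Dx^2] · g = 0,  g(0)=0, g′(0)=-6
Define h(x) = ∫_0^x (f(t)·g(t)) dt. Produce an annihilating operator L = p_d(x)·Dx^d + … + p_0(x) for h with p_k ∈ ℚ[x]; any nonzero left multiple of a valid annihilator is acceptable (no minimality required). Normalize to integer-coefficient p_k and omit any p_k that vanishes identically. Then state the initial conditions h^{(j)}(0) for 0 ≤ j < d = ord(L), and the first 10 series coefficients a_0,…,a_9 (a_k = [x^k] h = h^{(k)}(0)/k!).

L = (2304 + 8960·x + 114688·x^2 + 552960·x^3 + 983040·x^4 + 851968·x^5 + 1048576·x^7)·Dx^2 + (1032 + 14720·x + 111872·x^2 + 616448·x^3 + 1884160·x^4 + 3047424·x^5 + 2293760·x^6 + 1572864·x^7 + 3670016·x^8)·Dx^3 + (72 + 2512·x + 19968·x^2 + 99072·x^3 + 393216·x^4 + 1019904·x^5 + 1572864·x^6 + 1376256·x^7 + 1572864·x^8 + 2097152·x^9)·Dx^4 + (17 + 132·x + 964·x^2 + 4864·x^3 + 18432·x^4 + 55296·x^5 + 129024·x^6 + 196608·x^7 + 196608·x^8 + 262144·x^9 + 262144·x^10)·Dx^5  (order 5).
h: a_k = 0, 0, 0, -16, 12, 192/5, -80/3, -4864/15, 1376/5, 41984/15, …
ICs: h(0) = 0, h′(0) = 0, h′′(0) = 0, h′′′(0) = -96, h′′′′(0) = 288.

f: a_k = 0, 8, 0, -128/3, 0, 2048/5, 0, -32768/7, 0, 524288/9, …
g: a_k = 0, -6, 6, -8, 12, -96/5, 32, -384/7, 96, -512/3, …
L₀ := L_f ⊗_s L_g (sym. prod.), ord ≤ 4.
h=∫h₀ ⇒ L = L₀·Dx.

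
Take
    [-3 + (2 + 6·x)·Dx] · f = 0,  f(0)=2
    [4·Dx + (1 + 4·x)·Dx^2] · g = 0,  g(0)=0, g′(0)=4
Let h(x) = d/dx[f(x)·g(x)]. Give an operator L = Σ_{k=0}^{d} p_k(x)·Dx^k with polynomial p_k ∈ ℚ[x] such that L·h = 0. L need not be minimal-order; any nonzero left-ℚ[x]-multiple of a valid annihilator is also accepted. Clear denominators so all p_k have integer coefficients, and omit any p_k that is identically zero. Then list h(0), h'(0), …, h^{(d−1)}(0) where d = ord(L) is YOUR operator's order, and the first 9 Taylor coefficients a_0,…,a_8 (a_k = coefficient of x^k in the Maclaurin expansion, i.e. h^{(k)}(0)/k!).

f: a_k = 2, 3, -9/4, 27/8, -405/64, 1701/128, -15309/512, 72171/1024, -2814669/16384, …
g: a_k = 0, 4, -8, 64/3, -64, 1024/5, -2048/3, 16384/7, -8192, …
f·g: L₀ = L_f ⊗_s L_g, ord ≤ 1·2.
Differentiate: ansatz ord ≤ ord L₀ ⇒ L.
L = (-33 + 72·x + 432·x^2) + (-4 + 324·x + 2160·x^2 + 3456·x^3)·Dx + (4 + 88·x + 612·x^2 + 1728·x^3 + 1728·x^4)·Dx^2  (order 2).
h: a_k = 8, -8, 29, -130, 9383/16, -206953/80, 7147521/640, -53092163/1120, 5695777517/28672, …
ICs: h(0) = 8, h′(0) = -8.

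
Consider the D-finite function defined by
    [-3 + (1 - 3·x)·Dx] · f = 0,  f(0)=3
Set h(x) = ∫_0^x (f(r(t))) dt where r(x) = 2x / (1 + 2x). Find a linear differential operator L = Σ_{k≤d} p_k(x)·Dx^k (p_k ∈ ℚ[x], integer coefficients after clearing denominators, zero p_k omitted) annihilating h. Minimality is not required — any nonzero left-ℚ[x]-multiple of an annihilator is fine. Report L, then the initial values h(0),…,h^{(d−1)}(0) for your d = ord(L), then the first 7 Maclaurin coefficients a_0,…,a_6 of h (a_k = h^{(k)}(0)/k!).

f: a_k = 3, 9, 27, 81, 243, 729, 2187, …
h₀=f(r): pull back L_f along r ⇒ L₀.
h=∫₀ˣh₀: take L = L₀·Dx.
L = 6·Dx + (-1 + 2·x + 8·x^2)·Dx^2  (order 2).
h: a_k = 0, 3, 9, 24, 72, 1152/5, 768, …
ICs: h(0) = 0, h′(0) = 3.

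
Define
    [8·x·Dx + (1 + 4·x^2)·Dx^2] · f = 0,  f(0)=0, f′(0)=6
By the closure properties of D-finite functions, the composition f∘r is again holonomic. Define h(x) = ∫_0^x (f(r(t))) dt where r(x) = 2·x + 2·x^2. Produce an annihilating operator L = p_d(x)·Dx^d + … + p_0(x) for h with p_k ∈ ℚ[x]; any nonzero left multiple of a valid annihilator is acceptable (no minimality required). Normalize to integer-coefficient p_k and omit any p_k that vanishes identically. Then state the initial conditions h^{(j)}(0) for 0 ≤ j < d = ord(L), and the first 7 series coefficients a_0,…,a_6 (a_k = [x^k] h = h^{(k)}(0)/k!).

L = (-2 + 32·x + 128·x^2 + 192·x^3 + 96·x^4)·Dx^2 + (1 + 2·x + 16·x^2 + 64·x^3 + 80·x^4 + 32·x^5)·Dx^3  (order 3).
h: a_k = 0, 0, 6, 4, -16, -192/5, 352/5, …
ICs: h(0) = 0, h′(0) = 0, h′′(0) = 12.

f: a_k = 0, 6, 0, -8, 0, 96/5, 0, …
L₀ from L_f via x↦r, Dx↦r'^{-1}Dx.
∫: right-multiply L₀ by Dx.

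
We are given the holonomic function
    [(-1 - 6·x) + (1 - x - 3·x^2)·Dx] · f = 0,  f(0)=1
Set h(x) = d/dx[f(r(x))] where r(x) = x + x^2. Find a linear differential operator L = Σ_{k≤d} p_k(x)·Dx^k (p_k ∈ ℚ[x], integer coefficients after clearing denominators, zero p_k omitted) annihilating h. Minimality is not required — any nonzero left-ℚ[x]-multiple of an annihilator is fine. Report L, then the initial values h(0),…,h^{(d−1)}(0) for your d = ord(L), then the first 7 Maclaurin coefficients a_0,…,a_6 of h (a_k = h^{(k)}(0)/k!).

f: a_k = 1, 1, 4, 7, 19, 40, 97, …
f∘r: x↦r, Dx↦Dx/r' in L_f ⇒ L₀.
h=h₀': d/dx-closure on L₀ ⇒ L.
L = (10 + 60·x + 168·x^2 + 396·x^3 + 648·x^4 + 540·x^5 + 180·x^6) + (-1 - 7·x - 6·x^2 + 44·x^3 + 135·x^4 + 180·x^5 + 126·x^6 + 36·x^7)·Dx  (order 1).
h: a_k = 1, 10, 45, 176, 685, 2508, 8925, …
ICs: h(0) = 1.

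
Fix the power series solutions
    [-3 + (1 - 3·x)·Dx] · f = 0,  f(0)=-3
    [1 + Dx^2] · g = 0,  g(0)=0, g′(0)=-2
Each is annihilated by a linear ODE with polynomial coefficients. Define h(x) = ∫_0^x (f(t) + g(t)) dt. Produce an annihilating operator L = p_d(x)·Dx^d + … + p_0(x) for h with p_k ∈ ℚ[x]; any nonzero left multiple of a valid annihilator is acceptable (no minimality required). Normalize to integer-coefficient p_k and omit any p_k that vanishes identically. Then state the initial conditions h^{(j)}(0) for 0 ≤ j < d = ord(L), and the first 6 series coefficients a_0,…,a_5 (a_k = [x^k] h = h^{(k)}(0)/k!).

L = (165 - 18·x + 27·x^2)·Dx + (-19 + 63·x - 27·x^2 + 27·x^3)·Dx^2 + (165 - 18·x + 27·x^2)·Dx^3 + (-19 + 63·x - 27·x^2 + 27·x^3)·Dx^4  (order 4).
h: a_k = 0, -3, -11/2, -9, -121/6, -243/5, …
ICs: h(0) = 0, h′(0) = -3, h′′(0) = -11, h′′′(0) = -54.

f: a_k = -3, -9, -27, -81, -243, -729, …
g: a_k = 0, -2, 0, 1/3, 0, -1/60, …
h₀=f+g: left-lcm gives L₀, ord ≤ 3.
h=∫h₀ ⇒ L = L₀·Dx.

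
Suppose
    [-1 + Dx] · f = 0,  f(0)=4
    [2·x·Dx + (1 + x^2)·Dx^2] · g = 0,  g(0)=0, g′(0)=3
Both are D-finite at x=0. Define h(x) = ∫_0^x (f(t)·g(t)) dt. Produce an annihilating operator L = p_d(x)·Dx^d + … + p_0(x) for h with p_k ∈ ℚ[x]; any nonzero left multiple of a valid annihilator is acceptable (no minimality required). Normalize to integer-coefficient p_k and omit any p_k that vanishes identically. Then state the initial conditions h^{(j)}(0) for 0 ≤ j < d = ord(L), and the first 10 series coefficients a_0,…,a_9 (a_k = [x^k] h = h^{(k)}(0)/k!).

f: a_k = 4, 4, 2, 2/3, 1/6, 1/30, 1/180, 1/1260, 1/10080, 1/90720, …
g: a_k = 0, 3, 0, -1, 0, 3/5, 0, -3/7, 0, 1/3, …
f·g: L₀ = L_f ⊗_s L_g, ord ≤ 1·2.
h=∫h₀ ⇒ L = L₀·Dx.
L = (1 - 2·x + x^2)·Dx + (-2 + 2·x - 2·x^2)·Dx^2 + (1 + x^2)·Dx^3  (order 3).
h: a_k = 0, 0, 6, 4, 1/2, -2/5, 3/20, 11/42, -93/1120, -113/756, …
ICs: h(0) = 0, h′(0) = 0, h′′(0) = 12.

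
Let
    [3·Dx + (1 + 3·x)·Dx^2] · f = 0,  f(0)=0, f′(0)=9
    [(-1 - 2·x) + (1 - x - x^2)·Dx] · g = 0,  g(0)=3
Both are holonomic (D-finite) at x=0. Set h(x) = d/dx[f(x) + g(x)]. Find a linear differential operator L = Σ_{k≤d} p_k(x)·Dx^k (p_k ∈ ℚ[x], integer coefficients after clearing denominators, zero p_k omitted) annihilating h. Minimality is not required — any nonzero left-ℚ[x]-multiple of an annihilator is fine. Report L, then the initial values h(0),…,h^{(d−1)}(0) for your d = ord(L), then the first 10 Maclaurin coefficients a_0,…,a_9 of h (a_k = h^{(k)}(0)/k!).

f: a_k = 0, 9, -27/2, 27, -243/4, 729/5, -729/2, 6561/7, -19683/8, 6561, …
g: a_k = 3, 3, 6, 9, 15, 24, 39, 63, 102, 165, …
h₀=f+g: left-lcm gives L₀, ord ≤ 3.
Differentiate: ansatz ord ≤ ord L₀ ⇒ L.
L = (-126 - 342·x - 468·x^2 - 180·x^3 - 108·x^4) + (-156·x - 576·x^2 - 672·x^3 - 378·x^4 - 180·x^5)·Dx + (7 + 35·x + 29·x^2 - 63·x^3 - 99·x^4 - 93·x^5 - 36·x^6)·Dx^2  (order 2).
h: a_k = 12, -15, 108, -183, 849, -1953, 7002, -18867, 60534, -174477, …
ICs: h(0) = 12, h′(0) = -15.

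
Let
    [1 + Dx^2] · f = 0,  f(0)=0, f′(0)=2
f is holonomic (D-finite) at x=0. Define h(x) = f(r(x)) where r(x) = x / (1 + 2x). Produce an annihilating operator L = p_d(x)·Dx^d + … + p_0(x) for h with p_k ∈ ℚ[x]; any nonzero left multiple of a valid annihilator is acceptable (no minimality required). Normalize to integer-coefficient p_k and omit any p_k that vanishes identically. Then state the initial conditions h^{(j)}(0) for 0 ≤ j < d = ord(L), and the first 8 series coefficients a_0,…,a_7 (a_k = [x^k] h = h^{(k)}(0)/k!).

L = 1 + (4 + 24·x + 48·x^2 + 32·x^3)·Dx + (1 + 8·x + 24·x^2 + 32·x^3 + 16·x^4)·Dx^2  (order 2).
h: a_k = 0, 2, -4, 23/3, -14, 1441/60, -75/2, 123479/2520, …
ICs: h(0) = 0, h′(0) = 2.

f: a_k = 0, 2, 0, -1/3, 0, 1/60, 0, -1/2520, …
h₀=f(r): pull back L_f along r ⇒ L₀.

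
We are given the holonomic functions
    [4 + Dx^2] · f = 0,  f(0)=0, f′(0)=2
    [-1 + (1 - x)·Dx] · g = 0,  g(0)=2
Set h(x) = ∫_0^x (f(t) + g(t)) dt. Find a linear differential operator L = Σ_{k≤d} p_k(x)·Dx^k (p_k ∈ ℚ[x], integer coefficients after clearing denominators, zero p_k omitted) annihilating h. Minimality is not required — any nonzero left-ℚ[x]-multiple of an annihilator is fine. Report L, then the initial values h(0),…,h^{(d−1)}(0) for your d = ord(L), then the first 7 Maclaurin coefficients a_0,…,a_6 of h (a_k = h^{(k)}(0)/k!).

f: a_k = 0, 2, 0, -4/3, 0, 4/15, 0, …
g: a_k = 2, 2, 2, 2, 2, 2, 2, …
L₀ := lclm(L_f,L_g); ord L₀ ≤ 2+1.
h=∫₀ˣh₀: take L = L₀·Dx.
L = (-20 + 16·x - 8·x^2)·Dx + (12 - 28·x + 24·x^2 - 8·x^3)·Dx^2 + (-5 + 4·x - 2·x^2)·Dx^3 + (3 - 7·x + 6·x^2 - 2·x^3)·Dx^4  (order 4).
h: a_k = 0, 2, 2, 2/3, 1/6, 2/5, 17/45, …
ICs: h(0) = 0, h′(0) = 2, h′′(0) = 4, h′′′(0) = 4.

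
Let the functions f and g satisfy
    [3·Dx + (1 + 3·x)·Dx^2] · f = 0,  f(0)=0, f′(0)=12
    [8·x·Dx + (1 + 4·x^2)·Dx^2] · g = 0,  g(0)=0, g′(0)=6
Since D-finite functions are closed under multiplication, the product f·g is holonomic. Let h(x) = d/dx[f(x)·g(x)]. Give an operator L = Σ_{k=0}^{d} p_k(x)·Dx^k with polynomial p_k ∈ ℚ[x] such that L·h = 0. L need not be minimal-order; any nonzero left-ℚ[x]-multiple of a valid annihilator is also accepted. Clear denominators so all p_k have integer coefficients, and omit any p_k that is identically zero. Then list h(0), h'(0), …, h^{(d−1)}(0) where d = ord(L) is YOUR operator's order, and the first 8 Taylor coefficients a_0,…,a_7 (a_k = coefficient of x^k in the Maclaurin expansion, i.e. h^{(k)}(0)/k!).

L = (1632 + 8496·x + 23040·x^2 + 110016·x^3 + 207360·x^4 + 269568·x^5 + 82944·x^7) + (418 + 6672·x + 44112·x^2 + 151488·x^3 + 393984·x^4 + 642816·x^5 + 725760·x^6 + 82944·x^7 + 290304·x^8)·Dx + (204 + 1844·x + 12096·x^2 + 47408·x^3 + 122880·x^4 + 240192·x^5 + 331776·x^6 + 361728·x^7 + 82944·x^8 + 165888·x^9)·Dx^2 + (25 + 246·x + 1217·x^2 + 4128·x^3 + 10624·x^4 + 22080·x^5 + 34272·x^6 + 41472·x^7 + 43776·x^8 + 13824·x^9 + 20736·x^10)·Dx^3  (order 3).
h: a_k = 0, 144, -324, 480, -1710, 33264/5, -91476/5, 47808, …
ICs: h(0) = 0, h′(0) = 144, h′′(0) = -648.

f: a_k = 0, 12, -18, 36, -81, 972/5, -486, 8748/7, …
g: a_k = 0, 6, 0, -8, 0, 96/5, 0, -384/7, …
L₀ := L_f ⊗_s L_g (sym. prod.), ord ≤ 4.
Differentiate: ansatz ord ≤ ord L₀ ⇒ L.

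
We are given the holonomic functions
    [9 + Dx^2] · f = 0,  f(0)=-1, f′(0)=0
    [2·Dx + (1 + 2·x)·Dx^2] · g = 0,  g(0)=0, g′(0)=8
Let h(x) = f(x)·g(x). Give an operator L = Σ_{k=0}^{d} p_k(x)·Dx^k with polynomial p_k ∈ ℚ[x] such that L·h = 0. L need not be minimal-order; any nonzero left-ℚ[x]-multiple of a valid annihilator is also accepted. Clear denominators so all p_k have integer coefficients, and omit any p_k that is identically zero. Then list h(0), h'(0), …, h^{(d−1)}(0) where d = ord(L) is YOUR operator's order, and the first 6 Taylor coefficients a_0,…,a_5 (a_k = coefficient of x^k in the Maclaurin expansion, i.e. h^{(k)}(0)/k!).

L = (63 + 1053·x + 3969·x^2 + 5832·x^3 + 2916·x^4) + (63 + 450·x + 972·x^2 + 648·x^3)·Dx + (25 + 270·x + 918·x^2 + 1296·x^3 + 648·x^4)·Dx^2 + (7 + 50·x + 108·x^2 + 72·x^3)·Dx^3 + (2 + 17·x + 53·x^2 + 72·x^3 + 36·x^4)·Dx^4  (order 4).
h: a_k = 0, -8, 8, 76/3, -20, -23/5, …
ICs: h(0) = 0, h′(0) = -8, h′′(0) = 16, h′′′(0) = 152.

f: a_k = -1, 0, 9/2, 0, -27/8, 0, …
g: a_k = 0, 8, -8, 32/3, -16, 128/5, …
f·g: L₀ = L_f ⊗_s L_g, ord ≤ 2·2.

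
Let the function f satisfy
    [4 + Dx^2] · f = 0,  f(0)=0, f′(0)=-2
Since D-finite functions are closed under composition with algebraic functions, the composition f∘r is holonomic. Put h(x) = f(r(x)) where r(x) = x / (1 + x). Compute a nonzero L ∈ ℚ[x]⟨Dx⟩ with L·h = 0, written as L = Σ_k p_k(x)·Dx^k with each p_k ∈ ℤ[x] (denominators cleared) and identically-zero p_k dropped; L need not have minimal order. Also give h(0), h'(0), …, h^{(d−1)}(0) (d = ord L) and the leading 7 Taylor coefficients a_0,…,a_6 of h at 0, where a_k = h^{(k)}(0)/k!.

L = 4 + (2 + 6·x + 6·x^2 + 2·x^3)·Dx + (1 + 4·x + 6·x^2 + 4·x^3 + x^4)·Dx^2  (order 2).
h: a_k = 0, -2, 2, -2/3, -2, 86/15, -10, …
ICs: h(0) = 0, h′(0) = -2.

f: a_k = 0, -2, 0, 4/3, 0, -4/15, 0, …
L₀ from L_f via x↦r, Dx↦r'^{-1}Dx.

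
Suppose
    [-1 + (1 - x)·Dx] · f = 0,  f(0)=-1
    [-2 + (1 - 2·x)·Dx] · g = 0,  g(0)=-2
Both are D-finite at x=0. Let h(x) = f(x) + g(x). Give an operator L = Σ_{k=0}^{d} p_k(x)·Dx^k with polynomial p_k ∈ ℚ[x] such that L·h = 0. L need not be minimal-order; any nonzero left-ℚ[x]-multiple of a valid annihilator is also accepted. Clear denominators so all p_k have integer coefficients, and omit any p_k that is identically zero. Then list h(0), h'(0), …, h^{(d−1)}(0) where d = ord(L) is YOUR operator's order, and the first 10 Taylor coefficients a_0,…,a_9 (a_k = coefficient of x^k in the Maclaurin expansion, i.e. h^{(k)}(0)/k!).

f: a_k = -1, -1, -1, -1, -1, -1, -1, -1, -1, -1, …
g: a_k = -2, -4, -8, -16, -32, -64, -128, -256, -512, -1024, …
f+g: L₀ = lclm(L_f,L_g), ord ≤ 1+1.
L = -4 + (6 - 8·x)·Dx + (-1 + 3·x - 2·x^2)·Dx^2  (order 2).
h: a_k = -3, -5, -9, -17, -33, -65, -129, -257, -513, -1025, …
ICs: h(0) = -3, h′(0) = -5.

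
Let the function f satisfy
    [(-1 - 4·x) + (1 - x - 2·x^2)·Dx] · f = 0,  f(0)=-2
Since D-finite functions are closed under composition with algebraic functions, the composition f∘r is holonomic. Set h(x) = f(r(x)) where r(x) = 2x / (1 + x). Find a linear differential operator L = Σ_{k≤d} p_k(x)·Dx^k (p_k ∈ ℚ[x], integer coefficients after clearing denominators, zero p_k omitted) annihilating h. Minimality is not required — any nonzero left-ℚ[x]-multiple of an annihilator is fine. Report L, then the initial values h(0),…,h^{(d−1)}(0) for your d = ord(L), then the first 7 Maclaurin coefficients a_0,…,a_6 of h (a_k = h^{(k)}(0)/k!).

L = (2 + 18·x) + (-1 - x + 9·x^2 + 9·x^3)·Dx  (order 1).
h: a_k = -2, -4, -20, -36, -180, -324, -1620, …
ICs: h(0) = -2.

f: a_k = -2, -2, -6, -10, -22, -42, -86, …
f∘r: x↦r, Dx↦Dx/r' in L_f ⇒ L₀.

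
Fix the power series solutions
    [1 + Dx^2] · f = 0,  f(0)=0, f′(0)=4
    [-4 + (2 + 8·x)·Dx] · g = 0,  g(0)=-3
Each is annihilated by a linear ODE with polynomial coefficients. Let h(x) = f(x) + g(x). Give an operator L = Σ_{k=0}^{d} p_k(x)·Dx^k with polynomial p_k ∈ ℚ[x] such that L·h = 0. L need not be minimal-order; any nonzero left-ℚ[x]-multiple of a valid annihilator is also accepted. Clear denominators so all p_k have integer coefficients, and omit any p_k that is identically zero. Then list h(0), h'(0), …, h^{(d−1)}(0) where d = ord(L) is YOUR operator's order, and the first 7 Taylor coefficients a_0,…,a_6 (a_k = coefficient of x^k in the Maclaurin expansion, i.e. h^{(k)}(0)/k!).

f: a_k = 0, 4, 0, -2/3, 0, 1/30, 0, …
g: a_k = -3, -6, 6, -12, 30, -84, 252, …
Sum ⇒ L₀ = lclm(L_f,L_g) in ℚ(x)⟨Dx⟩.
L = (-26 - 16·x - 32·x^2) + (-3 - 4·x + 48·x^2 + 64·x^3)·Dx + (-26 - 16·x - 32·x^2)·Dx^2 + (-3 - 4·x + 48·x^2 + 64·x^3)·Dx^3  (order 3).
h: a_k = -3, -2, 6, -38/3, 30, -2519/30, 252, …
ICs: h(0) = -3, h′(0) = -2, h′′(0) = 12.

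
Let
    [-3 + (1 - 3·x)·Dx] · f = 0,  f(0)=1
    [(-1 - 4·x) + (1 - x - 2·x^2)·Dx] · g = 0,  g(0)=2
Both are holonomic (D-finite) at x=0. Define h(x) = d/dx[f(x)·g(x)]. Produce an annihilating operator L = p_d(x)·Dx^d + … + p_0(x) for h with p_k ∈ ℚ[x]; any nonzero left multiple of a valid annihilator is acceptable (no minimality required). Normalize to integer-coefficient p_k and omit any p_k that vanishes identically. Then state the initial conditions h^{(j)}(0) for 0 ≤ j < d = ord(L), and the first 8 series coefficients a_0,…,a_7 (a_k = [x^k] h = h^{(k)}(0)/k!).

f: a_k = 1, 3, 9, 27, 81, 243, 729, 2187, …
g: a_k = 2, 2, 6, 10, 22, 42, 86, 170, …
h₀=f·g: eliminate ⇒ L₀, order ≤ 1·1.
Differentiate: ansatz ord ≤ ord L₀ ⇒ L.
L = (15 - 30·x - 69·x^2 + 48·x^3 + 216·x^4) + (-2 + 9·x + 3·x^2 - 47·x^3 + 15·x^4 + 54·x^5)·Dx  (order 1).
h: a_k = 8, 60, 300, 1288, 5040, 18660, 66500, 230736, …
ICs: h(0) = 8.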